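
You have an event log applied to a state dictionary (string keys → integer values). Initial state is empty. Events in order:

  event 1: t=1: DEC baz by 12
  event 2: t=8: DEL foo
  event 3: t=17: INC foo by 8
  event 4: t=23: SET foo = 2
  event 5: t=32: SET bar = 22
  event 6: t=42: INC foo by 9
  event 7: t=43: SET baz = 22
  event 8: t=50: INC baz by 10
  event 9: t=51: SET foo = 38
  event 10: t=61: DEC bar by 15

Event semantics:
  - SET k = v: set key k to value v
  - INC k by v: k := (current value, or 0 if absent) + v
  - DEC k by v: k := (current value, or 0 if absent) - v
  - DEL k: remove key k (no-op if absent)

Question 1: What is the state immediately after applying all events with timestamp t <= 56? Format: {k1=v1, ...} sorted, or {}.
Answer: {bar=22, baz=32, foo=38}

Derivation:
Apply events with t <= 56 (9 events):
  after event 1 (t=1: DEC baz by 12): {baz=-12}
  after event 2 (t=8: DEL foo): {baz=-12}
  after event 3 (t=17: INC foo by 8): {baz=-12, foo=8}
  after event 4 (t=23: SET foo = 2): {baz=-12, foo=2}
  after event 5 (t=32: SET bar = 22): {bar=22, baz=-12, foo=2}
  after event 6 (t=42: INC foo by 9): {bar=22, baz=-12, foo=11}
  after event 7 (t=43: SET baz = 22): {bar=22, baz=22, foo=11}
  after event 8 (t=50: INC baz by 10): {bar=22, baz=32, foo=11}
  after event 9 (t=51: SET foo = 38): {bar=22, baz=32, foo=38}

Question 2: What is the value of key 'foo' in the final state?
Track key 'foo' through all 10 events:
  event 1 (t=1: DEC baz by 12): foo unchanged
  event 2 (t=8: DEL foo): foo (absent) -> (absent)
  event 3 (t=17: INC foo by 8): foo (absent) -> 8
  event 4 (t=23: SET foo = 2): foo 8 -> 2
  event 5 (t=32: SET bar = 22): foo unchanged
  event 6 (t=42: INC foo by 9): foo 2 -> 11
  event 7 (t=43: SET baz = 22): foo unchanged
  event 8 (t=50: INC baz by 10): foo unchanged
  event 9 (t=51: SET foo = 38): foo 11 -> 38
  event 10 (t=61: DEC bar by 15): foo unchanged
Final: foo = 38

Answer: 38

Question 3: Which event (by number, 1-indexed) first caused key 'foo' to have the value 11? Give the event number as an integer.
Looking for first event where foo becomes 11:
  event 3: foo = 8
  event 4: foo = 2
  event 5: foo = 2
  event 6: foo 2 -> 11  <-- first match

Answer: 6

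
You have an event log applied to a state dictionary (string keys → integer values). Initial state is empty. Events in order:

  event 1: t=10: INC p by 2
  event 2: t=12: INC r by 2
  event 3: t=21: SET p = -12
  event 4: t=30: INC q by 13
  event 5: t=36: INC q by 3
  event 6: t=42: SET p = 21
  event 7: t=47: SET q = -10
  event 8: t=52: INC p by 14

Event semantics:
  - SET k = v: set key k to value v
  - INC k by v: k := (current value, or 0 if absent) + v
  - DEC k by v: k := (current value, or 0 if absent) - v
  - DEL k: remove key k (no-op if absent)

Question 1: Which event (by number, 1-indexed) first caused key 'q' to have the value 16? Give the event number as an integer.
Looking for first event where q becomes 16:
  event 4: q = 13
  event 5: q 13 -> 16  <-- first match

Answer: 5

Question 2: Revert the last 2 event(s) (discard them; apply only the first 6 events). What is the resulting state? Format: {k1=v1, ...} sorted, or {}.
Keep first 6 events (discard last 2):
  after event 1 (t=10: INC p by 2): {p=2}
  after event 2 (t=12: INC r by 2): {p=2, r=2}
  after event 3 (t=21: SET p = -12): {p=-12, r=2}
  after event 4 (t=30: INC q by 13): {p=-12, q=13, r=2}
  after event 5 (t=36: INC q by 3): {p=-12, q=16, r=2}
  after event 6 (t=42: SET p = 21): {p=21, q=16, r=2}

Answer: {p=21, q=16, r=2}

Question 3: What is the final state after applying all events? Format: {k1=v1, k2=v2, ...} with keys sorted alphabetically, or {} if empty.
  after event 1 (t=10: INC p by 2): {p=2}
  after event 2 (t=12: INC r by 2): {p=2, r=2}
  after event 3 (t=21: SET p = -12): {p=-12, r=2}
  after event 4 (t=30: INC q by 13): {p=-12, q=13, r=2}
  after event 5 (t=36: INC q by 3): {p=-12, q=16, r=2}
  after event 6 (t=42: SET p = 21): {p=21, q=16, r=2}
  after event 7 (t=47: SET q = -10): {p=21, q=-10, r=2}
  after event 8 (t=52: INC p by 14): {p=35, q=-10, r=2}

Answer: {p=35, q=-10, r=2}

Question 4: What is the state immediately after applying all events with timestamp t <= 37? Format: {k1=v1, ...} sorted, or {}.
Apply events with t <= 37 (5 events):
  after event 1 (t=10: INC p by 2): {p=2}
  after event 2 (t=12: INC r by 2): {p=2, r=2}
  after event 3 (t=21: SET p = -12): {p=-12, r=2}
  after event 4 (t=30: INC q by 13): {p=-12, q=13, r=2}
  after event 5 (t=36: INC q by 3): {p=-12, q=16, r=2}

Answer: {p=-12, q=16, r=2}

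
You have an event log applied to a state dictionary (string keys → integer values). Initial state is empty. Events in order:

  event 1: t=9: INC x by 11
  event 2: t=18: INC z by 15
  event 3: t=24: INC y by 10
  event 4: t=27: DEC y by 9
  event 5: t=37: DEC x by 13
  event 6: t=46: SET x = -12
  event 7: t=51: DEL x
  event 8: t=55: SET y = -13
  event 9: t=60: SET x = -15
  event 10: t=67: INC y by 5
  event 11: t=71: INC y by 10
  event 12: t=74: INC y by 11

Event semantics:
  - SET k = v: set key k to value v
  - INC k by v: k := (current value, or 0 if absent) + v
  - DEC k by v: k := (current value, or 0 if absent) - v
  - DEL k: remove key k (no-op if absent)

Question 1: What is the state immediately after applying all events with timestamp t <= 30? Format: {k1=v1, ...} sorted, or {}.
Answer: {x=11, y=1, z=15}

Derivation:
Apply events with t <= 30 (4 events):
  after event 1 (t=9: INC x by 11): {x=11}
  after event 2 (t=18: INC z by 15): {x=11, z=15}
  after event 3 (t=24: INC y by 10): {x=11, y=10, z=15}
  after event 4 (t=27: DEC y by 9): {x=11, y=1, z=15}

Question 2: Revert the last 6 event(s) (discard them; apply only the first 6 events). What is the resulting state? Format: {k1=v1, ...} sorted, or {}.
Keep first 6 events (discard last 6):
  after event 1 (t=9: INC x by 11): {x=11}
  after event 2 (t=18: INC z by 15): {x=11, z=15}
  after event 3 (t=24: INC y by 10): {x=11, y=10, z=15}
  after event 4 (t=27: DEC y by 9): {x=11, y=1, z=15}
  after event 5 (t=37: DEC x by 13): {x=-2, y=1, z=15}
  after event 6 (t=46: SET x = -12): {x=-12, y=1, z=15}

Answer: {x=-12, y=1, z=15}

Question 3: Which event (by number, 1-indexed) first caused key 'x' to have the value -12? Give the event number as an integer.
Answer: 6

Derivation:
Looking for first event where x becomes -12:
  event 1: x = 11
  event 2: x = 11
  event 3: x = 11
  event 4: x = 11
  event 5: x = -2
  event 6: x -2 -> -12  <-- first match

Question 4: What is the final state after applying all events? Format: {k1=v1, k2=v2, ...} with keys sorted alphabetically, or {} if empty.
  after event 1 (t=9: INC x by 11): {x=11}
  after event 2 (t=18: INC z by 15): {x=11, z=15}
  after event 3 (t=24: INC y by 10): {x=11, y=10, z=15}
  after event 4 (t=27: DEC y by 9): {x=11, y=1, z=15}
  after event 5 (t=37: DEC x by 13): {x=-2, y=1, z=15}
  after event 6 (t=46: SET x = -12): {x=-12, y=1, z=15}
  after event 7 (t=51: DEL x): {y=1, z=15}
  after event 8 (t=55: SET y = -13): {y=-13, z=15}
  after event 9 (t=60: SET x = -15): {x=-15, y=-13, z=15}
  after event 10 (t=67: INC y by 5): {x=-15, y=-8, z=15}
  after event 11 (t=71: INC y by 10): {x=-15, y=2, z=15}
  after event 12 (t=74: INC y by 11): {x=-15, y=13, z=15}

Answer: {x=-15, y=13, z=15}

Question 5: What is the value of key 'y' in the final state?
Answer: 13

Derivation:
Track key 'y' through all 12 events:
  event 1 (t=9: INC x by 11): y unchanged
  event 2 (t=18: INC z by 15): y unchanged
  event 3 (t=24: INC y by 10): y (absent) -> 10
  event 4 (t=27: DEC y by 9): y 10 -> 1
  event 5 (t=37: DEC x by 13): y unchanged
  event 6 (t=46: SET x = -12): y unchanged
  event 7 (t=51: DEL x): y unchanged
  event 8 (t=55: SET y = -13): y 1 -> -13
  event 9 (t=60: SET x = -15): y unchanged
  event 10 (t=67: INC y by 5): y -13 -> -8
  event 11 (t=71: INC y by 10): y -8 -> 2
  event 12 (t=74: INC y by 11): y 2 -> 13
Final: y = 13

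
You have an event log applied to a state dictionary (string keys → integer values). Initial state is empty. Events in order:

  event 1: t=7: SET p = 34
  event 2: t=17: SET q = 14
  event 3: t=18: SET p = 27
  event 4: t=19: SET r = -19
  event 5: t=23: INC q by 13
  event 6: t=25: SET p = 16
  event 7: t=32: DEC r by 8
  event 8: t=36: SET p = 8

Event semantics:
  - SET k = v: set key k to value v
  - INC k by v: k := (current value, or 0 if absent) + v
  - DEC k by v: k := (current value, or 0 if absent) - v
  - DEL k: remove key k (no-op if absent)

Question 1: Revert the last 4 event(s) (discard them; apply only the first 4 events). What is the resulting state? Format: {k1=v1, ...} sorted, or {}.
Keep first 4 events (discard last 4):
  after event 1 (t=7: SET p = 34): {p=34}
  after event 2 (t=17: SET q = 14): {p=34, q=14}
  after event 3 (t=18: SET p = 27): {p=27, q=14}
  after event 4 (t=19: SET r = -19): {p=27, q=14, r=-19}

Answer: {p=27, q=14, r=-19}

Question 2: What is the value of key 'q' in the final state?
Answer: 27

Derivation:
Track key 'q' through all 8 events:
  event 1 (t=7: SET p = 34): q unchanged
  event 2 (t=17: SET q = 14): q (absent) -> 14
  event 3 (t=18: SET p = 27): q unchanged
  event 4 (t=19: SET r = -19): q unchanged
  event 5 (t=23: INC q by 13): q 14 -> 27
  event 6 (t=25: SET p = 16): q unchanged
  event 7 (t=32: DEC r by 8): q unchanged
  event 8 (t=36: SET p = 8): q unchanged
Final: q = 27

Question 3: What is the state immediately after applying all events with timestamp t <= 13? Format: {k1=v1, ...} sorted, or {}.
Answer: {p=34}

Derivation:
Apply events with t <= 13 (1 events):
  after event 1 (t=7: SET p = 34): {p=34}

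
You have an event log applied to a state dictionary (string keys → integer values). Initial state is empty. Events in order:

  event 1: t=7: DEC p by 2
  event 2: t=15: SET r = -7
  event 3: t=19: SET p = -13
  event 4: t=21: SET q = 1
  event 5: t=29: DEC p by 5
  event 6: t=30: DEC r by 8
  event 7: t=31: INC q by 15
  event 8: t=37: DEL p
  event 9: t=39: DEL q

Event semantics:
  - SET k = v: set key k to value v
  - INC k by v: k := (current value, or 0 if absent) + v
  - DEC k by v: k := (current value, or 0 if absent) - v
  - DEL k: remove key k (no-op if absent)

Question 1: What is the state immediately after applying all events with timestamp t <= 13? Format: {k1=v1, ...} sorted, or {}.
Answer: {p=-2}

Derivation:
Apply events with t <= 13 (1 events):
  after event 1 (t=7: DEC p by 2): {p=-2}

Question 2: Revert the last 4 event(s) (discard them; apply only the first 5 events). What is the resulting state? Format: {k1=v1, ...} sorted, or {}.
Keep first 5 events (discard last 4):
  after event 1 (t=7: DEC p by 2): {p=-2}
  after event 2 (t=15: SET r = -7): {p=-2, r=-7}
  after event 3 (t=19: SET p = -13): {p=-13, r=-7}
  after event 4 (t=21: SET q = 1): {p=-13, q=1, r=-7}
  after event 5 (t=29: DEC p by 5): {p=-18, q=1, r=-7}

Answer: {p=-18, q=1, r=-7}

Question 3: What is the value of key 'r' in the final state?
Answer: -15

Derivation:
Track key 'r' through all 9 events:
  event 1 (t=7: DEC p by 2): r unchanged
  event 2 (t=15: SET r = -7): r (absent) -> -7
  event 3 (t=19: SET p = -13): r unchanged
  event 4 (t=21: SET q = 1): r unchanged
  event 5 (t=29: DEC p by 5): r unchanged
  event 6 (t=30: DEC r by 8): r -7 -> -15
  event 7 (t=31: INC q by 15): r unchanged
  event 8 (t=37: DEL p): r unchanged
  event 9 (t=39: DEL q): r unchanged
Final: r = -15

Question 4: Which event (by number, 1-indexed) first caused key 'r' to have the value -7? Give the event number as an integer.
Answer: 2

Derivation:
Looking for first event where r becomes -7:
  event 2: r (absent) -> -7  <-- first match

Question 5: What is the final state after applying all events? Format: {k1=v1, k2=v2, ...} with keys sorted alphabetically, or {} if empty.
Answer: {r=-15}

Derivation:
  after event 1 (t=7: DEC p by 2): {p=-2}
  after event 2 (t=15: SET r = -7): {p=-2, r=-7}
  after event 3 (t=19: SET p = -13): {p=-13, r=-7}
  after event 4 (t=21: SET q = 1): {p=-13, q=1, r=-7}
  after event 5 (t=29: DEC p by 5): {p=-18, q=1, r=-7}
  after event 6 (t=30: DEC r by 8): {p=-18, q=1, r=-15}
  after event 7 (t=31: INC q by 15): {p=-18, q=16, r=-15}
  after event 8 (t=37: DEL p): {q=16, r=-15}
  after event 9 (t=39: DEL q): {r=-15}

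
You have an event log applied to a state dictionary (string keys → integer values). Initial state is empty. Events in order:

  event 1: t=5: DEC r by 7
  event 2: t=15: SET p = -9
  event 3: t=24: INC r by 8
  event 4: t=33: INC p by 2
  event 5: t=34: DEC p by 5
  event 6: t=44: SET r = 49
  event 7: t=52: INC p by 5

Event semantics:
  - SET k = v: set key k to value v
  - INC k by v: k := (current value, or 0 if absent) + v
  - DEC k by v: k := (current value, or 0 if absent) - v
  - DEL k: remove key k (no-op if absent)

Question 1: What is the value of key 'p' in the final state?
Track key 'p' through all 7 events:
  event 1 (t=5: DEC r by 7): p unchanged
  event 2 (t=15: SET p = -9): p (absent) -> -9
  event 3 (t=24: INC r by 8): p unchanged
  event 4 (t=33: INC p by 2): p -9 -> -7
  event 5 (t=34: DEC p by 5): p -7 -> -12
  event 6 (t=44: SET r = 49): p unchanged
  event 7 (t=52: INC p by 5): p -12 -> -7
Final: p = -7

Answer: -7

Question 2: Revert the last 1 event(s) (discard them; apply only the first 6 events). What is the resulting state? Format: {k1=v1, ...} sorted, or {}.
Keep first 6 events (discard last 1):
  after event 1 (t=5: DEC r by 7): {r=-7}
  after event 2 (t=15: SET p = -9): {p=-9, r=-7}
  after event 3 (t=24: INC r by 8): {p=-9, r=1}
  after event 4 (t=33: INC p by 2): {p=-7, r=1}
  after event 5 (t=34: DEC p by 5): {p=-12, r=1}
  after event 6 (t=44: SET r = 49): {p=-12, r=49}

Answer: {p=-12, r=49}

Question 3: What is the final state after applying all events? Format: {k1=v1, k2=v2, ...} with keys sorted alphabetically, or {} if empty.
Answer: {p=-7, r=49}

Derivation:
  after event 1 (t=5: DEC r by 7): {r=-7}
  after event 2 (t=15: SET p = -9): {p=-9, r=-7}
  after event 3 (t=24: INC r by 8): {p=-9, r=1}
  after event 4 (t=33: INC p by 2): {p=-7, r=1}
  after event 5 (t=34: DEC p by 5): {p=-12, r=1}
  after event 6 (t=44: SET r = 49): {p=-12, r=49}
  after event 7 (t=52: INC p by 5): {p=-7, r=49}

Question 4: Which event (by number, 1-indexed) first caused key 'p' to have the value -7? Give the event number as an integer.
Looking for first event where p becomes -7:
  event 2: p = -9
  event 3: p = -9
  event 4: p -9 -> -7  <-- first match

Answer: 4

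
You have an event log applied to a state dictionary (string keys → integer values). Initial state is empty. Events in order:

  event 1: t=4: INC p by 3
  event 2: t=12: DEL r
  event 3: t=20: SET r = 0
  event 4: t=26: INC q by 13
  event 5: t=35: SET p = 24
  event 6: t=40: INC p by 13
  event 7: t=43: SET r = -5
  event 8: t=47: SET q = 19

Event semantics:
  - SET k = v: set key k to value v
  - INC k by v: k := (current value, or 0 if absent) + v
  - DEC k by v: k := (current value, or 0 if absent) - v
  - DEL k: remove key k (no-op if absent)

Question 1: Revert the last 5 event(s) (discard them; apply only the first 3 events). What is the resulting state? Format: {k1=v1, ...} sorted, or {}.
Keep first 3 events (discard last 5):
  after event 1 (t=4: INC p by 3): {p=3}
  after event 2 (t=12: DEL r): {p=3}
  after event 3 (t=20: SET r = 0): {p=3, r=0}

Answer: {p=3, r=0}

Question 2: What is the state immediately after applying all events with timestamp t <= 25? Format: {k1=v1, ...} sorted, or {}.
Apply events with t <= 25 (3 events):
  after event 1 (t=4: INC p by 3): {p=3}
  after event 2 (t=12: DEL r): {p=3}
  after event 3 (t=20: SET r = 0): {p=3, r=0}

Answer: {p=3, r=0}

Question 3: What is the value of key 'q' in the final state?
Track key 'q' through all 8 events:
  event 1 (t=4: INC p by 3): q unchanged
  event 2 (t=12: DEL r): q unchanged
  event 3 (t=20: SET r = 0): q unchanged
  event 4 (t=26: INC q by 13): q (absent) -> 13
  event 5 (t=35: SET p = 24): q unchanged
  event 6 (t=40: INC p by 13): q unchanged
  event 7 (t=43: SET r = -5): q unchanged
  event 8 (t=47: SET q = 19): q 13 -> 19
Final: q = 19

Answer: 19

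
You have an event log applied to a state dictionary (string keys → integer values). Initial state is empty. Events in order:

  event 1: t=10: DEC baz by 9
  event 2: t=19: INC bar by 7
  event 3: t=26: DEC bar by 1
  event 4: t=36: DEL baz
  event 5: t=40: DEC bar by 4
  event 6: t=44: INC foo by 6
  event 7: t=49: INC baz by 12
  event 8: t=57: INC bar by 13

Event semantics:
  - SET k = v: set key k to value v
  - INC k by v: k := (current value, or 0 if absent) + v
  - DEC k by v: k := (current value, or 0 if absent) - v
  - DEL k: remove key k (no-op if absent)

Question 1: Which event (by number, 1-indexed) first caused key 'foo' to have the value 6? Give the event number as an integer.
Answer: 6

Derivation:
Looking for first event where foo becomes 6:
  event 6: foo (absent) -> 6  <-- first match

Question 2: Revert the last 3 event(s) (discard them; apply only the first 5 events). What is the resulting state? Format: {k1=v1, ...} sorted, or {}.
Answer: {bar=2}

Derivation:
Keep first 5 events (discard last 3):
  after event 1 (t=10: DEC baz by 9): {baz=-9}
  after event 2 (t=19: INC bar by 7): {bar=7, baz=-9}
  after event 3 (t=26: DEC bar by 1): {bar=6, baz=-9}
  after event 4 (t=36: DEL baz): {bar=6}
  after event 5 (t=40: DEC bar by 4): {bar=2}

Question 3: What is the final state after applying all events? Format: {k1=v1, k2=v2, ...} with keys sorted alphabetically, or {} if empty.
Answer: {bar=15, baz=12, foo=6}

Derivation:
  after event 1 (t=10: DEC baz by 9): {baz=-9}
  after event 2 (t=19: INC bar by 7): {bar=7, baz=-9}
  after event 3 (t=26: DEC bar by 1): {bar=6, baz=-9}
  after event 4 (t=36: DEL baz): {bar=6}
  after event 5 (t=40: DEC bar by 4): {bar=2}
  after event 6 (t=44: INC foo by 6): {bar=2, foo=6}
  after event 7 (t=49: INC baz by 12): {bar=2, baz=12, foo=6}
  after event 8 (t=57: INC bar by 13): {bar=15, baz=12, foo=6}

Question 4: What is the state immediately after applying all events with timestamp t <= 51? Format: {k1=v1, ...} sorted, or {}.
Apply events with t <= 51 (7 events):
  after event 1 (t=10: DEC baz by 9): {baz=-9}
  after event 2 (t=19: INC bar by 7): {bar=7, baz=-9}
  after event 3 (t=26: DEC bar by 1): {bar=6, baz=-9}
  after event 4 (t=36: DEL baz): {bar=6}
  after event 5 (t=40: DEC bar by 4): {bar=2}
  after event 6 (t=44: INC foo by 6): {bar=2, foo=6}
  after event 7 (t=49: INC baz by 12): {bar=2, baz=12, foo=6}

Answer: {bar=2, baz=12, foo=6}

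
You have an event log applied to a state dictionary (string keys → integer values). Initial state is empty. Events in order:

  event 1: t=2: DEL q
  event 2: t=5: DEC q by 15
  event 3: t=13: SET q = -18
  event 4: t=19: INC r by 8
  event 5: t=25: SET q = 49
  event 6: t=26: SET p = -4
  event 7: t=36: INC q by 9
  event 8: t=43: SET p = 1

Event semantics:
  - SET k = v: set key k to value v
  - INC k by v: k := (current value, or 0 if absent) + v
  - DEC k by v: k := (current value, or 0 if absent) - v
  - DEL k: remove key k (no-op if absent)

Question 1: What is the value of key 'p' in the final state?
Track key 'p' through all 8 events:
  event 1 (t=2: DEL q): p unchanged
  event 2 (t=5: DEC q by 15): p unchanged
  event 3 (t=13: SET q = -18): p unchanged
  event 4 (t=19: INC r by 8): p unchanged
  event 5 (t=25: SET q = 49): p unchanged
  event 6 (t=26: SET p = -4): p (absent) -> -4
  event 7 (t=36: INC q by 9): p unchanged
  event 8 (t=43: SET p = 1): p -4 -> 1
Final: p = 1

Answer: 1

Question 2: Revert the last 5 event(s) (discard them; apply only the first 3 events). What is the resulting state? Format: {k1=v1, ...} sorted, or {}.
Answer: {q=-18}

Derivation:
Keep first 3 events (discard last 5):
  after event 1 (t=2: DEL q): {}
  after event 2 (t=5: DEC q by 15): {q=-15}
  after event 3 (t=13: SET q = -18): {q=-18}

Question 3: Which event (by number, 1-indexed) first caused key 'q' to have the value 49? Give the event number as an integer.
Looking for first event where q becomes 49:
  event 2: q = -15
  event 3: q = -18
  event 4: q = -18
  event 5: q -18 -> 49  <-- first match

Answer: 5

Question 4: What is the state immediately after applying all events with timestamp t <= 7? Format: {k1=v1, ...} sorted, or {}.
Apply events with t <= 7 (2 events):
  after event 1 (t=2: DEL q): {}
  after event 2 (t=5: DEC q by 15): {q=-15}

Answer: {q=-15}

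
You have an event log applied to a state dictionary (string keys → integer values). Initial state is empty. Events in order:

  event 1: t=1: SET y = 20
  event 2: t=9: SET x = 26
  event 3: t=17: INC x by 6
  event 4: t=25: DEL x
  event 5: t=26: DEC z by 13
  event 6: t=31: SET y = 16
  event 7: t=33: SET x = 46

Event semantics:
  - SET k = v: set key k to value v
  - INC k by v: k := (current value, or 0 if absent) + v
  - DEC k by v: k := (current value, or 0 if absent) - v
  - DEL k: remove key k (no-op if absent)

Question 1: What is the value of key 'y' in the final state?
Track key 'y' through all 7 events:
  event 1 (t=1: SET y = 20): y (absent) -> 20
  event 2 (t=9: SET x = 26): y unchanged
  event 3 (t=17: INC x by 6): y unchanged
  event 4 (t=25: DEL x): y unchanged
  event 5 (t=26: DEC z by 13): y unchanged
  event 6 (t=31: SET y = 16): y 20 -> 16
  event 7 (t=33: SET x = 46): y unchanged
Final: y = 16

Answer: 16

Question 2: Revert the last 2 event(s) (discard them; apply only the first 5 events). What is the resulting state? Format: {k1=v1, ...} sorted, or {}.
Answer: {y=20, z=-13}

Derivation:
Keep first 5 events (discard last 2):
  after event 1 (t=1: SET y = 20): {y=20}
  after event 2 (t=9: SET x = 26): {x=26, y=20}
  after event 3 (t=17: INC x by 6): {x=32, y=20}
  after event 4 (t=25: DEL x): {y=20}
  after event 5 (t=26: DEC z by 13): {y=20, z=-13}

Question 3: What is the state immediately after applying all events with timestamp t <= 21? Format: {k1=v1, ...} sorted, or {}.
Answer: {x=32, y=20}

Derivation:
Apply events with t <= 21 (3 events):
  after event 1 (t=1: SET y = 20): {y=20}
  after event 2 (t=9: SET x = 26): {x=26, y=20}
  after event 3 (t=17: INC x by 6): {x=32, y=20}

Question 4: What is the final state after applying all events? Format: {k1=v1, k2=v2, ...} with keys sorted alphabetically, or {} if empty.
  after event 1 (t=1: SET y = 20): {y=20}
  after event 2 (t=9: SET x = 26): {x=26, y=20}
  after event 3 (t=17: INC x by 6): {x=32, y=20}
  after event 4 (t=25: DEL x): {y=20}
  after event 5 (t=26: DEC z by 13): {y=20, z=-13}
  after event 6 (t=31: SET y = 16): {y=16, z=-13}
  after event 7 (t=33: SET x = 46): {x=46, y=16, z=-13}

Answer: {x=46, y=16, z=-13}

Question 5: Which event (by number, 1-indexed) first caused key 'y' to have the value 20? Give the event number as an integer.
Looking for first event where y becomes 20:
  event 1: y (absent) -> 20  <-- first match

Answer: 1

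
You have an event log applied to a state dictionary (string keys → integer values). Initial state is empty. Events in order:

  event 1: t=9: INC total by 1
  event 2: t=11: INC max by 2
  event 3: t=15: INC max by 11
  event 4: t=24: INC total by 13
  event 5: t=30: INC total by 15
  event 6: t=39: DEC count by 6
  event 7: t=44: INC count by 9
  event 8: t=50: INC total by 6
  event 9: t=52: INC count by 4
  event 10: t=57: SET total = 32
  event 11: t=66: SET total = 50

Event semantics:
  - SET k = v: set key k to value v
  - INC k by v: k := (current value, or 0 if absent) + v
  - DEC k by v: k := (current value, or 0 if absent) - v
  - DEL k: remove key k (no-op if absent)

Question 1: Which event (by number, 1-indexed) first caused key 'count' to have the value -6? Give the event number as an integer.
Answer: 6

Derivation:
Looking for first event where count becomes -6:
  event 6: count (absent) -> -6  <-- first match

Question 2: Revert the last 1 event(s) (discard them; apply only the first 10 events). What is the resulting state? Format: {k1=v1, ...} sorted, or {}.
Answer: {count=7, max=13, total=32}

Derivation:
Keep first 10 events (discard last 1):
  after event 1 (t=9: INC total by 1): {total=1}
  after event 2 (t=11: INC max by 2): {max=2, total=1}
  after event 3 (t=15: INC max by 11): {max=13, total=1}
  after event 4 (t=24: INC total by 13): {max=13, total=14}
  after event 5 (t=30: INC total by 15): {max=13, total=29}
  after event 6 (t=39: DEC count by 6): {count=-6, max=13, total=29}
  after event 7 (t=44: INC count by 9): {count=3, max=13, total=29}
  after event 8 (t=50: INC total by 6): {count=3, max=13, total=35}
  after event 9 (t=52: INC count by 4): {count=7, max=13, total=35}
  after event 10 (t=57: SET total = 32): {count=7, max=13, total=32}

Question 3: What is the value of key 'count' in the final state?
Answer: 7

Derivation:
Track key 'count' through all 11 events:
  event 1 (t=9: INC total by 1): count unchanged
  event 2 (t=11: INC max by 2): count unchanged
  event 3 (t=15: INC max by 11): count unchanged
  event 4 (t=24: INC total by 13): count unchanged
  event 5 (t=30: INC total by 15): count unchanged
  event 6 (t=39: DEC count by 6): count (absent) -> -6
  event 7 (t=44: INC count by 9): count -6 -> 3
  event 8 (t=50: INC total by 6): count unchanged
  event 9 (t=52: INC count by 4): count 3 -> 7
  event 10 (t=57: SET total = 32): count unchanged
  event 11 (t=66: SET total = 50): count unchanged
Final: count = 7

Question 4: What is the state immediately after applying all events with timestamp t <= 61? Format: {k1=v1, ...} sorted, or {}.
Apply events with t <= 61 (10 events):
  after event 1 (t=9: INC total by 1): {total=1}
  after event 2 (t=11: INC max by 2): {max=2, total=1}
  after event 3 (t=15: INC max by 11): {max=13, total=1}
  after event 4 (t=24: INC total by 13): {max=13, total=14}
  after event 5 (t=30: INC total by 15): {max=13, total=29}
  after event 6 (t=39: DEC count by 6): {count=-6, max=13, total=29}
  after event 7 (t=44: INC count by 9): {count=3, max=13, total=29}
  after event 8 (t=50: INC total by 6): {count=3, max=13, total=35}
  after event 9 (t=52: INC count by 4): {count=7, max=13, total=35}
  after event 10 (t=57: SET total = 32): {count=7, max=13, total=32}

Answer: {count=7, max=13, total=32}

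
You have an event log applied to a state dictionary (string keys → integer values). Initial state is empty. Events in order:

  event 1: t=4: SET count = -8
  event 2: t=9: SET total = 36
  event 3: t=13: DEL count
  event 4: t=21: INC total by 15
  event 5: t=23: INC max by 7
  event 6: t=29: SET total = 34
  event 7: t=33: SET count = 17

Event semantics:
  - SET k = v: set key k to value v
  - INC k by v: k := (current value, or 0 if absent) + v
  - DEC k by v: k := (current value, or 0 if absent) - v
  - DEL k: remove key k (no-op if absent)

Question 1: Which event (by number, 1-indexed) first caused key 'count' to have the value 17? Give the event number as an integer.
Looking for first event where count becomes 17:
  event 1: count = -8
  event 2: count = -8
  event 3: count = (absent)
  event 7: count (absent) -> 17  <-- first match

Answer: 7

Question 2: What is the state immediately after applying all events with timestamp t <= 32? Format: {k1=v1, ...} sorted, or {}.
Answer: {max=7, total=34}

Derivation:
Apply events with t <= 32 (6 events):
  after event 1 (t=4: SET count = -8): {count=-8}
  after event 2 (t=9: SET total = 36): {count=-8, total=36}
  after event 3 (t=13: DEL count): {total=36}
  after event 4 (t=21: INC total by 15): {total=51}
  after event 5 (t=23: INC max by 7): {max=7, total=51}
  after event 6 (t=29: SET total = 34): {max=7, total=34}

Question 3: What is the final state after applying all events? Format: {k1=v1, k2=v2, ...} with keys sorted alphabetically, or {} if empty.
Answer: {count=17, max=7, total=34}

Derivation:
  after event 1 (t=4: SET count = -8): {count=-8}
  after event 2 (t=9: SET total = 36): {count=-8, total=36}
  after event 3 (t=13: DEL count): {total=36}
  after event 4 (t=21: INC total by 15): {total=51}
  after event 5 (t=23: INC max by 7): {max=7, total=51}
  after event 6 (t=29: SET total = 34): {max=7, total=34}
  after event 7 (t=33: SET count = 17): {count=17, max=7, total=34}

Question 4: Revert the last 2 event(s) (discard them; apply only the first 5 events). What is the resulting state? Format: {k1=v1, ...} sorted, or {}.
Keep first 5 events (discard last 2):
  after event 1 (t=4: SET count = -8): {count=-8}
  after event 2 (t=9: SET total = 36): {count=-8, total=36}
  after event 3 (t=13: DEL count): {total=36}
  after event 4 (t=21: INC total by 15): {total=51}
  after event 5 (t=23: INC max by 7): {max=7, total=51}

Answer: {max=7, total=51}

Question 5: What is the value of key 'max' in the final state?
Track key 'max' through all 7 events:
  event 1 (t=4: SET count = -8): max unchanged
  event 2 (t=9: SET total = 36): max unchanged
  event 3 (t=13: DEL count): max unchanged
  event 4 (t=21: INC total by 15): max unchanged
  event 5 (t=23: INC max by 7): max (absent) -> 7
  event 6 (t=29: SET total = 34): max unchanged
  event 7 (t=33: SET count = 17): max unchanged
Final: max = 7

Answer: 7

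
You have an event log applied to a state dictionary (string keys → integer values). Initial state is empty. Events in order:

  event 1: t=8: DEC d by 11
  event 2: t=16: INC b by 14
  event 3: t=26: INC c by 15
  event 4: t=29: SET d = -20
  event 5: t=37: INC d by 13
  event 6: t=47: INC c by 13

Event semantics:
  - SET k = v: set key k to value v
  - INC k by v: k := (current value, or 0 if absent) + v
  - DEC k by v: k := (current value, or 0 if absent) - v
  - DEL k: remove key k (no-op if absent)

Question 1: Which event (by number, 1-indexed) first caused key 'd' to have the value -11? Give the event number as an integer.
Looking for first event where d becomes -11:
  event 1: d (absent) -> -11  <-- first match

Answer: 1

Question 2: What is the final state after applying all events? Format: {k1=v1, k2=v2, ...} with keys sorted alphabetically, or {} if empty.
  after event 1 (t=8: DEC d by 11): {d=-11}
  after event 2 (t=16: INC b by 14): {b=14, d=-11}
  after event 3 (t=26: INC c by 15): {b=14, c=15, d=-11}
  after event 4 (t=29: SET d = -20): {b=14, c=15, d=-20}
  after event 5 (t=37: INC d by 13): {b=14, c=15, d=-7}
  after event 6 (t=47: INC c by 13): {b=14, c=28, d=-7}

Answer: {b=14, c=28, d=-7}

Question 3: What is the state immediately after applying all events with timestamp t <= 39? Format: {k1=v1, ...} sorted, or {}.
Apply events with t <= 39 (5 events):
  after event 1 (t=8: DEC d by 11): {d=-11}
  after event 2 (t=16: INC b by 14): {b=14, d=-11}
  after event 3 (t=26: INC c by 15): {b=14, c=15, d=-11}
  after event 4 (t=29: SET d = -20): {b=14, c=15, d=-20}
  after event 5 (t=37: INC d by 13): {b=14, c=15, d=-7}

Answer: {b=14, c=15, d=-7}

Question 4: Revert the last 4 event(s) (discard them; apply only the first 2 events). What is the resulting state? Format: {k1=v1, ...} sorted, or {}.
Answer: {b=14, d=-11}

Derivation:
Keep first 2 events (discard last 4):
  after event 1 (t=8: DEC d by 11): {d=-11}
  after event 2 (t=16: INC b by 14): {b=14, d=-11}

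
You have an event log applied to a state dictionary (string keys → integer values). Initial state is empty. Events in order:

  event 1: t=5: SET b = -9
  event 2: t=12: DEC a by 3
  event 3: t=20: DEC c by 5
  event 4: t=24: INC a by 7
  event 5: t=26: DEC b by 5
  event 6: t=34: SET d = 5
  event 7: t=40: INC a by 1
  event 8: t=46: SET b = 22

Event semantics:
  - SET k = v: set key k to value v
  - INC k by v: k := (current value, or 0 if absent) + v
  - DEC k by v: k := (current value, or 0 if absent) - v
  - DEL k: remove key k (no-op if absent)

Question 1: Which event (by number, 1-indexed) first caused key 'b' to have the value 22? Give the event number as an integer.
Answer: 8

Derivation:
Looking for first event where b becomes 22:
  event 1: b = -9
  event 2: b = -9
  event 3: b = -9
  event 4: b = -9
  event 5: b = -14
  event 6: b = -14
  event 7: b = -14
  event 8: b -14 -> 22  <-- first match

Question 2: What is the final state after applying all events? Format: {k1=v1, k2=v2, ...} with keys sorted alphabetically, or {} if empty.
Answer: {a=5, b=22, c=-5, d=5}

Derivation:
  after event 1 (t=5: SET b = -9): {b=-9}
  after event 2 (t=12: DEC a by 3): {a=-3, b=-9}
  after event 3 (t=20: DEC c by 5): {a=-3, b=-9, c=-5}
  after event 4 (t=24: INC a by 7): {a=4, b=-9, c=-5}
  after event 5 (t=26: DEC b by 5): {a=4, b=-14, c=-5}
  after event 6 (t=34: SET d = 5): {a=4, b=-14, c=-5, d=5}
  after event 7 (t=40: INC a by 1): {a=5, b=-14, c=-5, d=5}
  after event 8 (t=46: SET b = 22): {a=5, b=22, c=-5, d=5}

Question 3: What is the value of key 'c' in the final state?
Answer: -5

Derivation:
Track key 'c' through all 8 events:
  event 1 (t=5: SET b = -9): c unchanged
  event 2 (t=12: DEC a by 3): c unchanged
  event 3 (t=20: DEC c by 5): c (absent) -> -5
  event 4 (t=24: INC a by 7): c unchanged
  event 5 (t=26: DEC b by 5): c unchanged
  event 6 (t=34: SET d = 5): c unchanged
  event 7 (t=40: INC a by 1): c unchanged
  event 8 (t=46: SET b = 22): c unchanged
Final: c = -5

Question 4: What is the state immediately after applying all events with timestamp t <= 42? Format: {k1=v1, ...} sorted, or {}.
Apply events with t <= 42 (7 events):
  after event 1 (t=5: SET b = -9): {b=-9}
  after event 2 (t=12: DEC a by 3): {a=-3, b=-9}
  after event 3 (t=20: DEC c by 5): {a=-3, b=-9, c=-5}
  after event 4 (t=24: INC a by 7): {a=4, b=-9, c=-5}
  after event 5 (t=26: DEC b by 5): {a=4, b=-14, c=-5}
  after event 6 (t=34: SET d = 5): {a=4, b=-14, c=-5, d=5}
  after event 7 (t=40: INC a by 1): {a=5, b=-14, c=-5, d=5}

Answer: {a=5, b=-14, c=-5, d=5}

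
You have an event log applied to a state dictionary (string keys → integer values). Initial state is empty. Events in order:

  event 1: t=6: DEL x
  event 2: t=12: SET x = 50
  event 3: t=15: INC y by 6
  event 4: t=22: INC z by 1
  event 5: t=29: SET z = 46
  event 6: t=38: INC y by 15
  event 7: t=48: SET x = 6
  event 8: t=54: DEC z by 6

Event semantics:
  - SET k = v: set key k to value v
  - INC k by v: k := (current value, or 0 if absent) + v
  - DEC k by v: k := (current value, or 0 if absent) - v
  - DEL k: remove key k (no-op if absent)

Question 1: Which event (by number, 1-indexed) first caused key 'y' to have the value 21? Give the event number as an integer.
Looking for first event where y becomes 21:
  event 3: y = 6
  event 4: y = 6
  event 5: y = 6
  event 6: y 6 -> 21  <-- first match

Answer: 6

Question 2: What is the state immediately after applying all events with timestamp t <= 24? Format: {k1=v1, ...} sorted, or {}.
Answer: {x=50, y=6, z=1}

Derivation:
Apply events with t <= 24 (4 events):
  after event 1 (t=6: DEL x): {}
  after event 2 (t=12: SET x = 50): {x=50}
  after event 3 (t=15: INC y by 6): {x=50, y=6}
  after event 4 (t=22: INC z by 1): {x=50, y=6, z=1}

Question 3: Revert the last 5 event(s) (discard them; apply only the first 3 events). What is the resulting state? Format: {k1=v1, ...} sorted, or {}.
Answer: {x=50, y=6}

Derivation:
Keep first 3 events (discard last 5):
  after event 1 (t=6: DEL x): {}
  after event 2 (t=12: SET x = 50): {x=50}
  after event 3 (t=15: INC y by 6): {x=50, y=6}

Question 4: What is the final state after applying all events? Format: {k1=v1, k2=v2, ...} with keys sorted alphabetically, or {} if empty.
Answer: {x=6, y=21, z=40}

Derivation:
  after event 1 (t=6: DEL x): {}
  after event 2 (t=12: SET x = 50): {x=50}
  after event 3 (t=15: INC y by 6): {x=50, y=6}
  after event 4 (t=22: INC z by 1): {x=50, y=6, z=1}
  after event 5 (t=29: SET z = 46): {x=50, y=6, z=46}
  after event 6 (t=38: INC y by 15): {x=50, y=21, z=46}
  after event 7 (t=48: SET x = 6): {x=6, y=21, z=46}
  after event 8 (t=54: DEC z by 6): {x=6, y=21, z=40}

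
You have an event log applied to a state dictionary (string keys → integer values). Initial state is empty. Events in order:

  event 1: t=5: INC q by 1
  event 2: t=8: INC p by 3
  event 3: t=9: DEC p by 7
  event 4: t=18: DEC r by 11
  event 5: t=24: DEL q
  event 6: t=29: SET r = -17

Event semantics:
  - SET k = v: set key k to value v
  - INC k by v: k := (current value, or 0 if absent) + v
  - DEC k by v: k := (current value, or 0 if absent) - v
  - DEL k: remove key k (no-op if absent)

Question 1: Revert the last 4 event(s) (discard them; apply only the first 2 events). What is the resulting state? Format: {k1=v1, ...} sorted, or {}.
Answer: {p=3, q=1}

Derivation:
Keep first 2 events (discard last 4):
  after event 1 (t=5: INC q by 1): {q=1}
  after event 2 (t=8: INC p by 3): {p=3, q=1}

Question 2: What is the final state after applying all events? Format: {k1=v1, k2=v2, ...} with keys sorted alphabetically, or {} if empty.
  after event 1 (t=5: INC q by 1): {q=1}
  after event 2 (t=8: INC p by 3): {p=3, q=1}
  after event 3 (t=9: DEC p by 7): {p=-4, q=1}
  after event 4 (t=18: DEC r by 11): {p=-4, q=1, r=-11}
  after event 5 (t=24: DEL q): {p=-4, r=-11}
  after event 6 (t=29: SET r = -17): {p=-4, r=-17}

Answer: {p=-4, r=-17}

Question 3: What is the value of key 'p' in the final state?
Track key 'p' through all 6 events:
  event 1 (t=5: INC q by 1): p unchanged
  event 2 (t=8: INC p by 3): p (absent) -> 3
  event 3 (t=9: DEC p by 7): p 3 -> -4
  event 4 (t=18: DEC r by 11): p unchanged
  event 5 (t=24: DEL q): p unchanged
  event 6 (t=29: SET r = -17): p unchanged
Final: p = -4

Answer: -4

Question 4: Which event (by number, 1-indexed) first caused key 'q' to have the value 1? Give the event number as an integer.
Answer: 1

Derivation:
Looking for first event where q becomes 1:
  event 1: q (absent) -> 1  <-- first match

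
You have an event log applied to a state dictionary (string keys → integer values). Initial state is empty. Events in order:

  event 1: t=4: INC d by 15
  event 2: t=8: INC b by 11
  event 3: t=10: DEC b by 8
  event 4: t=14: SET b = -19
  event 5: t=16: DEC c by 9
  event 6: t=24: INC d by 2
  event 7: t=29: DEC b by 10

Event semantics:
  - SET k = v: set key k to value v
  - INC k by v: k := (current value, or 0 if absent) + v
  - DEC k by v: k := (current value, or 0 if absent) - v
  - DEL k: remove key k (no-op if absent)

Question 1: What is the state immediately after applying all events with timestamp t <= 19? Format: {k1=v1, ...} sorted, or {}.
Apply events with t <= 19 (5 events):
  after event 1 (t=4: INC d by 15): {d=15}
  after event 2 (t=8: INC b by 11): {b=11, d=15}
  after event 3 (t=10: DEC b by 8): {b=3, d=15}
  after event 4 (t=14: SET b = -19): {b=-19, d=15}
  after event 5 (t=16: DEC c by 9): {b=-19, c=-9, d=15}

Answer: {b=-19, c=-9, d=15}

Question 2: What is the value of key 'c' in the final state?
Answer: -9

Derivation:
Track key 'c' through all 7 events:
  event 1 (t=4: INC d by 15): c unchanged
  event 2 (t=8: INC b by 11): c unchanged
  event 3 (t=10: DEC b by 8): c unchanged
  event 4 (t=14: SET b = -19): c unchanged
  event 5 (t=16: DEC c by 9): c (absent) -> -9
  event 6 (t=24: INC d by 2): c unchanged
  event 7 (t=29: DEC b by 10): c unchanged
Final: c = -9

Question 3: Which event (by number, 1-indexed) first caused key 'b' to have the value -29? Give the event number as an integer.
Answer: 7

Derivation:
Looking for first event where b becomes -29:
  event 2: b = 11
  event 3: b = 3
  event 4: b = -19
  event 5: b = -19
  event 6: b = -19
  event 7: b -19 -> -29  <-- first match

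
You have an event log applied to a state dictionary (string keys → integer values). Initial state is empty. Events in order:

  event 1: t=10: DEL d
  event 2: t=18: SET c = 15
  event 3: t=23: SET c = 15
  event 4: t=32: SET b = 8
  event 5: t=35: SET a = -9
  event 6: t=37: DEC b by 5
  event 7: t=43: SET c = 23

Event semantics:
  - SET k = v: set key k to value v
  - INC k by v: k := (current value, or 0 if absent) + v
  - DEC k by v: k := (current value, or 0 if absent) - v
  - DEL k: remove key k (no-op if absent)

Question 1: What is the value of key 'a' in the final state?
Track key 'a' through all 7 events:
  event 1 (t=10: DEL d): a unchanged
  event 2 (t=18: SET c = 15): a unchanged
  event 3 (t=23: SET c = 15): a unchanged
  event 4 (t=32: SET b = 8): a unchanged
  event 5 (t=35: SET a = -9): a (absent) -> -9
  event 6 (t=37: DEC b by 5): a unchanged
  event 7 (t=43: SET c = 23): a unchanged
Final: a = -9

Answer: -9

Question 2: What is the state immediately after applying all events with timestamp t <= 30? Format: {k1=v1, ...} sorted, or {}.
Apply events with t <= 30 (3 events):
  after event 1 (t=10: DEL d): {}
  after event 2 (t=18: SET c = 15): {c=15}
  after event 3 (t=23: SET c = 15): {c=15}

Answer: {c=15}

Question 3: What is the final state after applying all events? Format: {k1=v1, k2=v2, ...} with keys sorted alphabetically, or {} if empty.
  after event 1 (t=10: DEL d): {}
  after event 2 (t=18: SET c = 15): {c=15}
  after event 3 (t=23: SET c = 15): {c=15}
  after event 4 (t=32: SET b = 8): {b=8, c=15}
  after event 5 (t=35: SET a = -9): {a=-9, b=8, c=15}
  after event 6 (t=37: DEC b by 5): {a=-9, b=3, c=15}
  after event 7 (t=43: SET c = 23): {a=-9, b=3, c=23}

Answer: {a=-9, b=3, c=23}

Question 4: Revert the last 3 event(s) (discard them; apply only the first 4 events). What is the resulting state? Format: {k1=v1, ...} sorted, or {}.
Answer: {b=8, c=15}

Derivation:
Keep first 4 events (discard last 3):
  after event 1 (t=10: DEL d): {}
  after event 2 (t=18: SET c = 15): {c=15}
  after event 3 (t=23: SET c = 15): {c=15}
  after event 4 (t=32: SET b = 8): {b=8, c=15}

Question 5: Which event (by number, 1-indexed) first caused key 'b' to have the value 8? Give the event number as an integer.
Answer: 4

Derivation:
Looking for first event where b becomes 8:
  event 4: b (absent) -> 8  <-- first match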